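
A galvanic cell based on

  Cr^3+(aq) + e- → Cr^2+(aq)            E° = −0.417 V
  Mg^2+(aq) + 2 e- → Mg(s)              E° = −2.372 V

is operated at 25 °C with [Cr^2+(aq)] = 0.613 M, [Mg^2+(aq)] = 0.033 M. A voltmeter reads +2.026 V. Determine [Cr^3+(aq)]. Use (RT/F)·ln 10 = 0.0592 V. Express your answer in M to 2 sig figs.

1.8 M

The Cr³⁺/Cr²⁺ couple has the larger reduction potential, so it is the cathode: E°cell = −0.417 − (−2.372) = +1.955 V and n = 2.
Since E = E° − (0.0592/n)·log Q, log Q = n(E° − E)/0.0592 = −2.399.
Balancing electrons gives 2 Cr^3+(aq) + Mg(s) → 2 Cr^2+(aq) + Mg^2+(aq); thus Q = ([Cr^2+(aq)]^2·[Mg^2+(aq)]) / [Cr^3+(aq)]^2.
Isolating [Cr^3+(aq)] in Q = 10^{−2.399} yields log [Cr^3+(aq)] = 0.246, i.e. 1.8 M.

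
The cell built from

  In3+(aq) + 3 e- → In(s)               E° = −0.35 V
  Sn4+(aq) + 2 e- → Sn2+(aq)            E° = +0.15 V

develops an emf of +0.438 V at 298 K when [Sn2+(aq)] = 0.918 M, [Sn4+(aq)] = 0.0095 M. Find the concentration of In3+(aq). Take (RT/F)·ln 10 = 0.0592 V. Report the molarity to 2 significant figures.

With Sn⁴⁺/Sn²⁺ at the cathode and In³⁺/In at the anode, E°cell = +0.15 − (−0.35) = +0.50 V (n = 6).
From the Nernst equation, log Q = n(E° − E)/0.0592 = 6·(+0.50 − (+0.438))/0.0592 = 6.284.
The balanced reaction is 3 Sn4+(aq) + 2 In(s) → 3 Sn2+(aq) + 2 In3+(aq), so Q = ([Sn2+(aq)]^3·[In3+(aq)]^2) / [Sn4+(aq)]^3.
Isolating [In3+(aq)] in Q = 10^{6.284} yields log [In3+(aq)] = 0.164, i.e. 1.5 M.

1.5 M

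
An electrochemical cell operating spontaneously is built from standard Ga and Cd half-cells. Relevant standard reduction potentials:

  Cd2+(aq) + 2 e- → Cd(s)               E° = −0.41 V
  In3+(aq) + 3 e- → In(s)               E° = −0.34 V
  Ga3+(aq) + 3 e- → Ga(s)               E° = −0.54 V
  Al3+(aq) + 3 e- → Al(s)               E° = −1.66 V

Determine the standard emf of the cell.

+0.13 V

Of the two couples in this cell, the one with the more positive reduction potential is reduced at the cathode: here that is Cd²⁺/Cd (−0.41 V); Ga³⁺/Ga (−0.54 V) is the anode.
E°cell = E°(cathode) − E°(anode) = −0.41 − (−0.54) = +0.13 V.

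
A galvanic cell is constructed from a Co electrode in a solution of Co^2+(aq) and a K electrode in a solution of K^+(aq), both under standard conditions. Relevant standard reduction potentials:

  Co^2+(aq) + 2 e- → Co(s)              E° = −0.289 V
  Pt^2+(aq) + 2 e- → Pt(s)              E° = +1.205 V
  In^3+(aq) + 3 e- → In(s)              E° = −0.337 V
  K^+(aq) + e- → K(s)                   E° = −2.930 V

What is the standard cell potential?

Of the two couples in this cell, the one with the more positive reduction potential is reduced at the cathode: here that is Co²⁺/Co (−0.289 V); K⁺/K (−2.930 V) is the anode.
E°cell = E°(cathode) − E°(anode) = −0.289 − (−2.930) = +2.641 V.

+2.641 V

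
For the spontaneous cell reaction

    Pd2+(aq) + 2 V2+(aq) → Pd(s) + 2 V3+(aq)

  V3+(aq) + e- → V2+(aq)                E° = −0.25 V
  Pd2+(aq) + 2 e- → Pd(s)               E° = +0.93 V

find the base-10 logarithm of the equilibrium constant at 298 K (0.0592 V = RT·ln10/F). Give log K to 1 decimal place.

The Pd²⁺/Pd couple is reduced (cathode); E°cell = +0.93 − (−0.25) = +1.18 V with n = 2.
At equilibrium E = 0, so log K = nE°cell / 0.0592 = (2)(+1.18) / 0.0592 = 39.9.

log K = 39.9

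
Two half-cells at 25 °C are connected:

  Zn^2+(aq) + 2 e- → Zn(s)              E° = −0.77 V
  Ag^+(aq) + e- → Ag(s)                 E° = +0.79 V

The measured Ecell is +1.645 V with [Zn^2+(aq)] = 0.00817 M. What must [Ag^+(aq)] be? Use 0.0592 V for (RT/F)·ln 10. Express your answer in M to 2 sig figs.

The Ag⁺/Ag couple has the larger reduction potential, so it is the cathode: E°cell = +0.79 − (−0.77) = +1.56 V and n = 2.
Rearranging E = E° − (0.0592/n)·log Q gives log Q = 2(+1.56 − (+1.645))/0.0592 = −2.872.
For 2 Ag^+(aq) + Zn(s) → 2 Ag(s) + Zn^2+(aq), the reaction quotient is Q = [Zn^2+(aq)] / [Ag^+(aq)]^2.
Solving for the unknown gives log [Ag^+(aq)] = 0.392, so [Ag^+(aq)] ≈ 2.5 M.

2.5 M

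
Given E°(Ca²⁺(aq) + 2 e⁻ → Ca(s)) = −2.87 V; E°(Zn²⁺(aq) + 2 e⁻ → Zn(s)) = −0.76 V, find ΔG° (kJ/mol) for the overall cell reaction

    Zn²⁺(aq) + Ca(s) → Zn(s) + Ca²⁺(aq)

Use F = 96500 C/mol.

In the reaction as written Zn²⁺(aq) is reduced, so the Zn²⁺/Zn couple is the cathode and Ca²⁺/Ca is the anode.
E°cell = −0.76 − (−2.87) = +2.11 V; balancing electrons gives n = 2.
ΔG° = −nFE°cell = −(2)(96500)(+2.11) J/mol = −407 kJ/mol.

−407 kJ/mol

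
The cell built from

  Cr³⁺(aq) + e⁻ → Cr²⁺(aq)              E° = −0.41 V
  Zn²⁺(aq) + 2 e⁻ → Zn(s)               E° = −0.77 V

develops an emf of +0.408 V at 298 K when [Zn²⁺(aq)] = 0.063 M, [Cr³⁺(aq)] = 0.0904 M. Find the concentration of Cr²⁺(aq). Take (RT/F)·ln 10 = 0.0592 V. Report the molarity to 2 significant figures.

With Cr³⁺/Cr²⁺ at the cathode and Zn²⁺/Zn at the anode, E°cell = −0.41 − (−0.77) = +0.36 V (n = 2).
Rearranging E = E° − (0.0592/n)·log Q gives log Q = 2(+0.36 − (+0.408))/0.0592 = −1.622.
The balanced reaction is 2 Cr³⁺(aq) + Zn(s) → 2 Cr²⁺(aq) + Zn²⁺(aq), so Q = ([Cr²⁺(aq)]^2·[Zn²⁺(aq)]) / [Cr³⁺(aq)]^2.
Isolating [Cr²⁺(aq)] in Q = 10^{−1.622} yields log [Cr²⁺(aq)] = −1.255, i.e. 0.056 M.

0.056 M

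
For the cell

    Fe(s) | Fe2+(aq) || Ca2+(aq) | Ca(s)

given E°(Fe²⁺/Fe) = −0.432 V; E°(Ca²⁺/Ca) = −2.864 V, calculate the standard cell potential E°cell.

−2.432 V

By convention the left-hand electrode in cell notation is the anode (oxidation) and the right-hand electrode is the cathode (reduction).
E°cell = E°(right) − E°(left) = −2.864 − (−0.432) = −2.432 V.
The negative sign shows that, as written, the cell would require an external voltage to drive the reaction.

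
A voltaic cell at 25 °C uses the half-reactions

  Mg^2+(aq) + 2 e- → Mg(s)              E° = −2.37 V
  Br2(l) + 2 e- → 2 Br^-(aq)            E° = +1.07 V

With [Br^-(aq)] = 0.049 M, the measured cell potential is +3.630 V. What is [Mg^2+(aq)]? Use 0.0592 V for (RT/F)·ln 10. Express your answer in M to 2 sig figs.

With Br₂/Br⁻ at the cathode and Mg²⁺/Mg at the anode, E°cell = +1.07 − (−2.37) = +3.44 V (n = 2).
From the Nernst equation, log Q = n(E° − E)/0.0592 = 2·(+3.44 − (+3.630))/0.0592 = −6.419.
Balancing electrons gives Br2(l) + Mg(s) → 2 Br^-(aq) + Mg^2+(aq); thus Q = [Br^-(aq)]^2·[Mg^2+(aq)].
Isolating [Mg^2+(aq)] in Q = 10^{−6.419} yields log [Mg^2+(aq)] = −3.799, i.e. 0.00016 M.

0.00016 M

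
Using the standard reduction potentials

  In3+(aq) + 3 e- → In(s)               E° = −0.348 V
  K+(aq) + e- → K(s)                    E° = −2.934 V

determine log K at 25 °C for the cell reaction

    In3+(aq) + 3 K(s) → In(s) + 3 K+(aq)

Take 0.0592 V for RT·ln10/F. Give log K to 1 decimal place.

The In³⁺/In couple is reduced (cathode); E°cell = −0.348 − (−2.934) = +2.586 V with n = 3.
At equilibrium E = 0, so log K = nE°cell / 0.0592 = (3)(+2.586) / 0.0592 = 131.0.

log K = 131.0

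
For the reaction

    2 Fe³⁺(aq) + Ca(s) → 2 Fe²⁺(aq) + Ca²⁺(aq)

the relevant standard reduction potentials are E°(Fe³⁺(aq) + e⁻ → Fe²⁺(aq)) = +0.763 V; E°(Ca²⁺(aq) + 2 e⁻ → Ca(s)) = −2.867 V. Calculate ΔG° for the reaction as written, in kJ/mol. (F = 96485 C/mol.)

In the reaction as written Fe³⁺(aq) is reduced, so the Fe³⁺/Fe²⁺ couple is the cathode and Ca²⁺/Ca is the anode.
E°cell = +0.763 − (−2.867) = +3.630 V; balancing electrons gives n = 2.
ΔG° = −nFE°cell = −(2)(96485)(+3.630) J/mol = −700 kJ/mol.

−700 kJ/mol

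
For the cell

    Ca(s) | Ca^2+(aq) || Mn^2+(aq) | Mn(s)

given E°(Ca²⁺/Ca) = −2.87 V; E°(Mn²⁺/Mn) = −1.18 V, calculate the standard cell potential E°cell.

By convention the left-hand electrode in cell notation is the anode (oxidation) and the right-hand electrode is the cathode (reduction).
E°cell = E°(right) − E°(left) = −1.18 − (−2.87) = +1.69 V.

+1.69 V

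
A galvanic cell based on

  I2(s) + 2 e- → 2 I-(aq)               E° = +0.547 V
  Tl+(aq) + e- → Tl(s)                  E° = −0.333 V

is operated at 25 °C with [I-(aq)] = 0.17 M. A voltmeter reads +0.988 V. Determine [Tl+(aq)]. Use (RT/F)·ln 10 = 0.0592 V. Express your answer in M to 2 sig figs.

I₂/I⁻ is the cathode (higher E°); E°cell = +0.547 − (−0.333) = +0.880 V with n = 2.
Rearranging E = E° − (0.0592/n)·log Q gives log Q = 2(+0.880 − (+0.988))/0.0592 = −3.649.
Balancing electrons gives I2(s) + 2 Tl(s) → 2 I-(aq) + 2 Tl+(aq); thus Q = [I-(aq)]^2·[Tl+(aq)]^2.
Isolating [Tl+(aq)] in Q = 10^{−3.649} yields log [Tl+(aq)] = −1.055, i.e. 0.088 M.

0.088 M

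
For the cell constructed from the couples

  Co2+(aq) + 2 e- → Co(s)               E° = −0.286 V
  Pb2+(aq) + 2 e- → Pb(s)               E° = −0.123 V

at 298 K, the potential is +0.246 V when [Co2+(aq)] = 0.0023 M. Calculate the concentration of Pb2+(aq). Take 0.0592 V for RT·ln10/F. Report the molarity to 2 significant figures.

With Pb²⁺/Pb at the cathode and Co²⁺/Co at the anode, E°cell = −0.123 − (−0.286) = +0.163 V (n = 2).
Since E = E° − (0.0592/n)·log Q, log Q = n(E° − E)/0.0592 = −2.804.
For Pb2+(aq) + Co(s) → Pb(s) + Co2+(aq), the reaction quotient is Q = [Co2+(aq)] / [Pb2+(aq)].
Substituting the known concentrations and solving, log [Pb2+(aq)] = 0.166 and [Pb2+(aq)] = 1.5 M.

1.5 M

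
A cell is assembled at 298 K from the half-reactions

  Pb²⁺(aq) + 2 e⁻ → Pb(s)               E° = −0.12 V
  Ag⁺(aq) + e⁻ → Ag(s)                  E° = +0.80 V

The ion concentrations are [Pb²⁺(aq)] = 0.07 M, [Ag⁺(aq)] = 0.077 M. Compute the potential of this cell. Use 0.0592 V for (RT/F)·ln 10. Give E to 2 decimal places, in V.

The Ag⁺/Ag couple has the more positive E°, so it is the cathode; Pb²⁺/Pb is the anode.
The standard potential is +0.80 − (−0.12) = +0.92 V and the balanced reaction transfers n = 2 electrons.
Balancing gives 2 Ag⁺(aq) + Pb(s) → 2 Ag(s) + Pb²⁺(aq); hence Q = [Pb²⁺(aq)] / [Ag⁺(aq)]^2 = 11.8 (log Q = 1.072).
E = E° − (0.0592/n)·log Q = +0.92 − (0.0592/2)(1.072) = +0.89 V.

+0.89 V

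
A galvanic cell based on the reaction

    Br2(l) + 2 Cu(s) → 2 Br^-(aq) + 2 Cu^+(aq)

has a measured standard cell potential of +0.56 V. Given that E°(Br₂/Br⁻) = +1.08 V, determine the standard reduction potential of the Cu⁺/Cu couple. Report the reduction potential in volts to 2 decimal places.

In the reaction as written the Br₂/Br⁻ couple is reduced (cathode) and Cu⁺/Cu is oxidized (anode), so E°cell = E°(Br₂/Br⁻) − E°(Cu⁺/Cu).
E°(Cu⁺/Cu) = E°(cathode) − E°cell = +1.08 − (+0.56) = +0.52 V.

+0.52 V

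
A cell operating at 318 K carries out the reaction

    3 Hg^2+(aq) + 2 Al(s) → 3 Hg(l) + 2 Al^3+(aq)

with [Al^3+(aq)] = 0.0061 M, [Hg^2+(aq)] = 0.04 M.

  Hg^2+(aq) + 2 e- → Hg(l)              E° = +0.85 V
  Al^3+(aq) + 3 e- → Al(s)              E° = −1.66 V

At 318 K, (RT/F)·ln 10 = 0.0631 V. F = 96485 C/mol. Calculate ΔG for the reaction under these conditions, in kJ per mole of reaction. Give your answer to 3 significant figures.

−1450 kJ/mol

E°cell = +0.85 − (−1.66) = +2.51 V; the balanced reaction transfers n = 6 electrons.
The reaction quotient is [Al^3+(aq)]^2 / [Hg^2+(aq)]^3 = 0.581; by Nernst, E = +2.51 − (0.0631/6)(−0.236) = +2.5125 V.
ΔG = −nFE = −(6)(96485)(+2.5125) J/mol = −1450 kJ/mol.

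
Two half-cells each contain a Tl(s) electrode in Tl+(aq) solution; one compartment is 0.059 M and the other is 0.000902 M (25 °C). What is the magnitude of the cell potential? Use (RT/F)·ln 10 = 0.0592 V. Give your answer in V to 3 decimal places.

0.107 V

For a concentration cell E°cell = 0, since both electrodes use the same couple.
The compartment with the higher Tl+(aq) concentration (0.059 M) acts as the cathode; ions are reduced there and produced at the dilute (0.000902 M) anode.
With n = 1, Ecell = −(0.0592/1)·log([dilute]/[conc]) = −(0.0592/1)·log(0.000902/0.059) = +0.107 V.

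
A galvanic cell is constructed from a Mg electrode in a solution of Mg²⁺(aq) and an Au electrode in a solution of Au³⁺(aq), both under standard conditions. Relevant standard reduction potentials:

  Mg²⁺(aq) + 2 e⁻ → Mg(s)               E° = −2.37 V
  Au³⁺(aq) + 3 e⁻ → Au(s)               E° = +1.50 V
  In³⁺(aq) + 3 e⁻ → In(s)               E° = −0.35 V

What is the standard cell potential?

The Au³⁺/Au couple has the higher E°, so Au ion is reduced (cathode) and Mg is oxidized (anode).
E°cell = E°(cathode) − E°(anode) = +1.50 − (−2.37) = +3.87 V.

+3.87 V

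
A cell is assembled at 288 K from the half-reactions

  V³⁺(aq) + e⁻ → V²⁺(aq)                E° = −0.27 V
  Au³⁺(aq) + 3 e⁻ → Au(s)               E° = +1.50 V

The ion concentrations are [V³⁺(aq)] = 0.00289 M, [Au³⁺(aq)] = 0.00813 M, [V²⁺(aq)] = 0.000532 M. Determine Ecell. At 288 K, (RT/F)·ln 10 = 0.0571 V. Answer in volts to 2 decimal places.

Au³⁺/Au is reduced (cathode, E° = +1.50 V) and V³⁺/V²⁺ is oxidized (anode).
E°cell = +1.50 − (−0.27) = +1.77 V, with n = 3 electrons transferred.
For the overall reaction Au³⁺(aq) + 3 V²⁺(aq) → Au(s) + 3 V³⁺(aq), Q = [V³⁺(aq)]^3 / ([Au³⁺(aq)]·[V²⁺(aq)]^3) = 1.97×10^4, giving log Q = 4.295.
By the Nernst equation, E = +1.77 − (0.0571/3)·(4.295) = +1.69 V.

+1.69 V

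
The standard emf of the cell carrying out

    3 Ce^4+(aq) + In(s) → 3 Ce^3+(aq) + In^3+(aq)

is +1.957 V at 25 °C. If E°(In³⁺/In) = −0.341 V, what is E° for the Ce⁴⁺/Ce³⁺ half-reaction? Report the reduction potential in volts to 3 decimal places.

+1.616 V

In the reaction as written the Ce⁴⁺/Ce³⁺ couple is reduced (cathode) and In³⁺/In is oxidized (anode), so E°cell = E°(Ce⁴⁺/Ce³⁺) − E°(In³⁺/In).
E°(Ce⁴⁺/Ce³⁺) = E°cell + E°(anode) = +1.957 + (−0.341) = +1.616 V.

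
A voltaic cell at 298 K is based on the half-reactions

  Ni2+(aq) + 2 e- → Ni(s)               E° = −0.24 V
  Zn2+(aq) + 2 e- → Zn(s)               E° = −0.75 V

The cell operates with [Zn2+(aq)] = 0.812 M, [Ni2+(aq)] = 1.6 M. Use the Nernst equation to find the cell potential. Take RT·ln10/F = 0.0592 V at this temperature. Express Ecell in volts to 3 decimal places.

+0.519 V

Ni²⁺/Ni is reduced (cathode, E° = −0.24 V) and Zn²⁺/Zn is oxidized (anode).
E°cell = −0.24 − (−0.75) = +0.51 V, with n = 2 electrons transferred.
Balancing gives Ni2+(aq) + Zn(s) → Ni(s) + Zn2+(aq); hence Q = [Zn2+(aq)] / [Ni2+(aq)] = 0.507 (log Q = −0.295).
By the Nernst equation, E = +0.51 − (0.0592/2)·(−0.295) = +0.519 V.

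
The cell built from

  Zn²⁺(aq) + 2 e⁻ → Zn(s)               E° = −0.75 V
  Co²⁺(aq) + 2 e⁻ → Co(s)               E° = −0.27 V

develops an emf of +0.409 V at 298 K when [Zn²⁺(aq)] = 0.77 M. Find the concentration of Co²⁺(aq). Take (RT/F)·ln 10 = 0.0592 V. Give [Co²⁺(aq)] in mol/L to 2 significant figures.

0.0031 M

The Co²⁺/Co couple has the larger reduction potential, so it is the cathode: E°cell = −0.27 − (−0.75) = +0.48 V and n = 2.
Rearranging E = E° − (0.0592/n)·log Q gives log Q = 2(+0.48 − (+0.409))/0.0592 = 2.399.
For Co²⁺(aq) + Zn(s) → Co(s) + Zn²⁺(aq), the reaction quotient is Q = [Zn²⁺(aq)] / [Co²⁺(aq)].
Isolating [Co²⁺(aq)] in Q = 10^{2.399} yields log [Co²⁺(aq)] = −2.513, i.e. 0.0031 M.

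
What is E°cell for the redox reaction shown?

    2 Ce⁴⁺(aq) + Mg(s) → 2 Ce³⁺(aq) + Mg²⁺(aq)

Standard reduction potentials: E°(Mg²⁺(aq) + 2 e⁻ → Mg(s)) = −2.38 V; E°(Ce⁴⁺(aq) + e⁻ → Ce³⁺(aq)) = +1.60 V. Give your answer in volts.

+3.98 V

Ce⁴⁺(aq) gains electrons, so the Ce⁴⁺/Ce³⁺ couple is the cathode; the Mg²⁺/Mg couple is the anode.
E°cell = E°(cathode) − E°(anode) = +1.60 − (−2.38) = +3.98 V.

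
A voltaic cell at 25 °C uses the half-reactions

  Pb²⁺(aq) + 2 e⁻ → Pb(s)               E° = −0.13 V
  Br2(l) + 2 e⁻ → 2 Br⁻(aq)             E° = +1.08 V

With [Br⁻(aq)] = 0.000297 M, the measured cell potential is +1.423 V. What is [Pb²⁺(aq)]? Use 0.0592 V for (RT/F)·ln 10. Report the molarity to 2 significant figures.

The Br₂/Br⁻ couple has the larger reduction potential, so it is the cathode: E°cell = +1.08 − (−0.13) = +1.21 V and n = 2.
Rearranging E = E° − (0.0592/n)·log Q gives log Q = 2(+1.21 − (+1.423))/0.0592 = −7.196.
The balanced reaction is Br2(l) + Pb(s) → 2 Br⁻(aq) + Pb²⁺(aq), so Q = [Br⁻(aq)]^2·[Pb²⁺(aq)].
Isolating [Pb²⁺(aq)] in Q = 10^{−7.196} yields log [Pb²⁺(aq)] = −0.142, i.e. 0.72 M.

0.72 M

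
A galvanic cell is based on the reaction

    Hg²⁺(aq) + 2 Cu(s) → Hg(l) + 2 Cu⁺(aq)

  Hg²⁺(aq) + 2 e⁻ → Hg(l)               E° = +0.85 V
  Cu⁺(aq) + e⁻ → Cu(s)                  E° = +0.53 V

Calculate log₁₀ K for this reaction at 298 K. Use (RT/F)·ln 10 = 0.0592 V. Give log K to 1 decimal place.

The Hg²⁺/Hg couple is reduced (cathode); E°cell = +0.85 − (+0.53) = +0.32 V with n = 2.
At equilibrium E = 0, so log K = nE°cell / 0.0592 = (2)(+0.32) / 0.0592 = 10.8.

log K = 10.8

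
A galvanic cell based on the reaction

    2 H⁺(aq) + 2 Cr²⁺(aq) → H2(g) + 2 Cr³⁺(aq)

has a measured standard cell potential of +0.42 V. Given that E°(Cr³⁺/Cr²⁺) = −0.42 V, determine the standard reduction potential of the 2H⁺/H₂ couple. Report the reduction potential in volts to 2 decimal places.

+0.00 V

In the reaction as written the 2H⁺/H₂ couple is reduced (cathode) and Cr³⁺/Cr²⁺ is oxidized (anode), so E°cell = E°(2H⁺/H₂) − E°(Cr³⁺/Cr²⁺).
E°(2H⁺/H₂) = E°cell + E°(anode) = +0.42 + (−0.42) = +0.00 V.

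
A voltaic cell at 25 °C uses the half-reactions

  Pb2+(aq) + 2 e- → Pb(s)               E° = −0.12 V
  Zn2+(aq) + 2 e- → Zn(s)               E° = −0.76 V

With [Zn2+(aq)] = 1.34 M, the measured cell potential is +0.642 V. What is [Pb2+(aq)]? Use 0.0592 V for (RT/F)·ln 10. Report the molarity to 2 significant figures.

The Pb²⁺/Pb couple has the larger reduction potential, so it is the cathode: E°cell = −0.12 − (−0.76) = +0.64 V and n = 2.
Since E = E° − (0.0592/n)·log Q, log Q = n(E° − E)/0.0592 = −0.068.
For Pb2+(aq) + Zn(s) → Pb(s) + Zn2+(aq), the reaction quotient is Q = [Zn2+(aq)] / [Pb2+(aq)].
Substituting the known concentrations and solving, log [Pb2+(aq)] = 0.195 and [Pb2+(aq)] = 1.6 M.

1.6 M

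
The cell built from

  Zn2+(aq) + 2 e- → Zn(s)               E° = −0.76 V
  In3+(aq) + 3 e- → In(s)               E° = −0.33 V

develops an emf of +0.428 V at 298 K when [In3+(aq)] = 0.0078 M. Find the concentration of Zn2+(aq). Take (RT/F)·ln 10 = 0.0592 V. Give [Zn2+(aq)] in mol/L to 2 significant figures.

0.046 M

In³⁺/In is the cathode (higher E°); E°cell = −0.33 − (−0.76) = +0.43 V with n = 6.
Rearranging E = E° − (0.0592/n)·log Q gives log Q = 6(+0.43 − (+0.428))/0.0592 = 0.203.
Balancing electrons gives 2 In3+(aq) + 3 Zn(s) → 2 In(s) + 3 Zn2+(aq); thus Q = [Zn2+(aq)]^3 / [In3+(aq)]^2.
Solving for the unknown gives log [Zn2+(aq)] = −1.338, so [Zn2+(aq)] ≈ 0.046 M.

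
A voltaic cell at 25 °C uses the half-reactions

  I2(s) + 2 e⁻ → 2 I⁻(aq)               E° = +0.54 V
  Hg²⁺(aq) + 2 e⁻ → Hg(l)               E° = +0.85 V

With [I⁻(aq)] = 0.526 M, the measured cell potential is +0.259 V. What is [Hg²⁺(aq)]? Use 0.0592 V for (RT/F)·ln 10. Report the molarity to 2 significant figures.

0.068 M

With Hg²⁺/Hg at the cathode and I₂/I⁻ at the anode, E°cell = +0.85 − (+0.54) = +0.31 V (n = 2).
From the Nernst equation, log Q = n(E° − E)/0.0592 = 2·(+0.31 − (+0.259))/0.0592 = 1.723.
The balanced reaction is Hg²⁺(aq) + 2 I⁻(aq) → Hg(l) + I2(s), so Q = 1 / ([Hg²⁺(aq)]·[I⁻(aq)]^2).
Substituting the known concentrations and solving, log [Hg²⁺(aq)] = −1.165 and [Hg²⁺(aq)] = 0.068 M.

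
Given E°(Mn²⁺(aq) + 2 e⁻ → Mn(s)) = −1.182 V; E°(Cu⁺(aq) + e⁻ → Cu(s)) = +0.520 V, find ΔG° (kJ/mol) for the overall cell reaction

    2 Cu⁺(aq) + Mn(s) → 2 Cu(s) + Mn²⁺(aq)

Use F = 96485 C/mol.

−328 kJ/mol

In the reaction as written Cu⁺(aq) is reduced, so the Cu⁺/Cu couple is the cathode and Mn²⁺/Mn is the anode.
E°cell = +0.520 − (−1.182) = +1.702 V; balancing electrons gives n = 2.
ΔG° = −nFE°cell = −(2)(96485)(+1.702) J/mol = −328 kJ/mol.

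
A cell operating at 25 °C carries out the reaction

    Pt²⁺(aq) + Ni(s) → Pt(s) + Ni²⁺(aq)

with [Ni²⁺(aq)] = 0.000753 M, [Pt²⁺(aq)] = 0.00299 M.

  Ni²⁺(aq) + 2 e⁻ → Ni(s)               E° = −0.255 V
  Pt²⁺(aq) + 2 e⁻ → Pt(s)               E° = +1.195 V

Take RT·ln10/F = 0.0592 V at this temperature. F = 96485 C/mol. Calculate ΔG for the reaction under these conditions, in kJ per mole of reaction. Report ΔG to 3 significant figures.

The standard cell potential is +1.195 − (−0.255) = +1.450 V, with n = 2 electrons in the balanced equation.
Q = [Ni²⁺(aq)] / [Pt²⁺(aq)] = 0.252, so log Q = −0.599 and E = +1.450 − (0.0592/2)(−0.599) = +1.4677 V.
Then ΔG = −nFE = −2 × 96485 × +1.4677 J/mol = −283 kJ/mol.

−283 kJ/mol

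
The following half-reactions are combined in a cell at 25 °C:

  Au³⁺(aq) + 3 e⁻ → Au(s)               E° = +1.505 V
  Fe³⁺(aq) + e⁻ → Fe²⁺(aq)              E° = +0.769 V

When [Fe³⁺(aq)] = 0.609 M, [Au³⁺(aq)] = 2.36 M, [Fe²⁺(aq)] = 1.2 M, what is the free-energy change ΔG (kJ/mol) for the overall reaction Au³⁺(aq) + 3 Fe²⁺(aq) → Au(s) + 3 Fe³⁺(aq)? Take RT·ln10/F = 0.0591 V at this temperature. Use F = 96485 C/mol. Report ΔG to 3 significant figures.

−220 kJ/mol

E°cell = +1.505 − (+0.769) = +0.736 V; the balanced reaction transfers n = 3 electrons.
Q = [Fe³⁺(aq)]^3 / ([Au³⁺(aq)]·[Fe²⁺(aq)]^3) = 0.0554, so log Q = −1.257 and E = +0.736 − (0.0591/3)(−1.257) = +0.7608 V.
ΔG = −nFE = −(3)(96485)(+0.7608) J/mol = −220 kJ/mol.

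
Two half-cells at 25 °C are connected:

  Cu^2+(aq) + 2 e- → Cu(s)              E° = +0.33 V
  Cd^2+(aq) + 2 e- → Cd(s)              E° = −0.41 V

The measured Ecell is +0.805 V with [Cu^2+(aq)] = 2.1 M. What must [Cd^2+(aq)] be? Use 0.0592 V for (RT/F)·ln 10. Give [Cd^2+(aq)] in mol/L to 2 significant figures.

0.013 M

The Cu²⁺/Cu couple has the larger reduction potential, so it is the cathode: E°cell = +0.33 − (−0.41) = +0.74 V and n = 2.
Rearranging E = E° − (0.0592/n)·log Q gives log Q = 2(+0.74 − (+0.805))/0.0592 = −2.196.
For Cu^2+(aq) + Cd(s) → Cu(s) + Cd^2+(aq), the reaction quotient is Q = [Cd^2+(aq)] / [Cu^2+(aq)].
Isolating [Cd^2+(aq)] in Q = 10^{−2.196} yields log [Cd^2+(aq)] = −1.874, i.e. 0.013 M.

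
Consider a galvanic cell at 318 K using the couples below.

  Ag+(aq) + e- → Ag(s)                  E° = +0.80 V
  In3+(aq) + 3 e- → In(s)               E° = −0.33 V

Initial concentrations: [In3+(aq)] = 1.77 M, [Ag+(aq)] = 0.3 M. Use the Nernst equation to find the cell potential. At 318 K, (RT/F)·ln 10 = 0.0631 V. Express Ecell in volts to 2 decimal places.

Ag⁺/Ag is reduced (cathode, E° = +0.80 V) and In³⁺/In is oxidized (anode).
E°cell = +0.80 − (−0.33) = +1.13 V, with n = 3 electrons transferred.
For the overall reaction 3 Ag+(aq) + In(s) → 3 Ag(s) + In3+(aq), Q = [In3+(aq)] / [Ag+(aq)]^3 = 65.6, giving log Q = 1.817.
Applying E = E° − (RT ln10/nF)·log Q gives +1.13 − (0.0631/3)(1.817) = +1.09 V.

+1.09 V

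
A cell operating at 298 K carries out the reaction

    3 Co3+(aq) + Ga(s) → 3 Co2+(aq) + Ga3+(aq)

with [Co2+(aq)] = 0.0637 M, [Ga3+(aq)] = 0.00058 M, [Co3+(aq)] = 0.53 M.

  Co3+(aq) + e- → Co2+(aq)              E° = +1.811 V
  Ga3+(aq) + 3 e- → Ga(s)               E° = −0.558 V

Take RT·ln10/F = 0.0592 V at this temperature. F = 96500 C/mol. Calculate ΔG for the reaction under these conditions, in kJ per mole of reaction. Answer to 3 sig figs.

With Co³⁺/Co²⁺ reduced at the cathode, E°cell = +1.811 − (−0.558) = +2.369 V and n = 3.
Q = ([Co2+(aq)]^3·[Ga3+(aq)]) / [Co3+(aq)]^3 = 1.01×10^−6, so log Q = −5.997 and E = +2.369 − (0.0592/3)(−5.997) = +2.4873 V.
Finally ΔG = −nFE = −(3)(96500 C/mol)(+2.4873 V) = −720 kJ/mol.

−720 kJ/mol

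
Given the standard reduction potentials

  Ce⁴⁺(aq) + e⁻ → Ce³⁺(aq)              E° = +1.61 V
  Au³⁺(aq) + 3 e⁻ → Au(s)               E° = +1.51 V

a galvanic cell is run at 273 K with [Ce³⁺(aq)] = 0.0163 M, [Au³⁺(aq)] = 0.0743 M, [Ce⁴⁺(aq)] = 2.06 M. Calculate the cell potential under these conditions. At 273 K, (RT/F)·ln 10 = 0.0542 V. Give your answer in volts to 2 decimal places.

+0.23 V

Ce⁴⁺/Ce³⁺ is reduced (cathode, E° = +1.61 V) and Au³⁺/Au is oxidized (anode).
E°cell = E°cat − E°an = +1.61 − (+1.51) = +0.10 V; n = 3.
Balancing gives 3 Ce⁴⁺(aq) + Au(s) → 3 Ce³⁺(aq) + Au³⁺(aq); hence Q = ([Ce³⁺(aq)]^3·[Au³⁺(aq)]) / [Ce⁴⁺(aq)]^3 = 3.68×10^−8 (log Q = −7.434).
By the Nernst equation, E = +0.10 − (0.0542/3)·(−7.434) = +0.23 V.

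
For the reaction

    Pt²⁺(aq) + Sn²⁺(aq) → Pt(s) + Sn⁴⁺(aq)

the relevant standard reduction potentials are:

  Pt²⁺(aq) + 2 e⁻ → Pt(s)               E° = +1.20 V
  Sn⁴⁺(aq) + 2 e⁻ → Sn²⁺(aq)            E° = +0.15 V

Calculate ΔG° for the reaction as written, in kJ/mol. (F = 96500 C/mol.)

In the reaction as written Pt²⁺(aq) is reduced, so the Pt²⁺/Pt couple is the cathode and Sn⁴⁺/Sn²⁺ is the anode.
E°cell = +1.20 − (+0.15) = +1.05 V; balancing electrons gives n = 2.
ΔG° = −nFE°cell = −(2)(96500)(+1.05) J/mol = −203 kJ/mol.

−203 kJ/mol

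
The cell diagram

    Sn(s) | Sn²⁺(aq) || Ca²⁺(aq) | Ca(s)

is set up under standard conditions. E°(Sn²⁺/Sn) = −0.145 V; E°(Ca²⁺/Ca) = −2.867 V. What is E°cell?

−2.722 V

By convention the left-hand electrode in cell notation is the anode (oxidation) and the right-hand electrode is the cathode (reduction).
E°cell = E°(right) − E°(left) = −2.867 − (−0.145) = −2.722 V.
The negative sign shows that, as written, the cell would require an external voltage to drive the reaction.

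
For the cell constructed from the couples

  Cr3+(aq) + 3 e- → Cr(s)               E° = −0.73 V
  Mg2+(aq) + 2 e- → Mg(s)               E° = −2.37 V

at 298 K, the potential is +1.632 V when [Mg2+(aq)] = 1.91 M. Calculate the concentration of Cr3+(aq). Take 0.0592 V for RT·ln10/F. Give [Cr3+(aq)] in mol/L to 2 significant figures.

The Cr³⁺/Cr couple has the larger reduction potential, so it is the cathode: E°cell = −0.73 − (−2.37) = +1.64 V and n = 6.
Since E = E° − (0.0592/n)·log Q, log Q = n(E° − E)/0.0592 = 0.811.
The balanced reaction is 2 Cr3+(aq) + 3 Mg(s) → 2 Cr(s) + 3 Mg2+(aq), so Q = [Mg2+(aq)]^3 / [Cr3+(aq)]^2.
Isolating [Cr3+(aq)] in Q = 10^{0.811} yields log [Cr3+(aq)] = 0.016, i.e. 1.0 M.

1.0 M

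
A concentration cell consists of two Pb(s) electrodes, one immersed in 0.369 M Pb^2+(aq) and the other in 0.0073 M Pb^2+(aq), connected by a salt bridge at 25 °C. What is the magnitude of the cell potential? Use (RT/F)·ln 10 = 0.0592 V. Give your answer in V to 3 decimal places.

0.050 V

For a concentration cell E°cell = 0, since both electrodes use the same couple.
The compartment with the higher Pb^2+(aq) concentration (0.369 M) acts as the cathode; ions are reduced there and produced at the dilute (0.0073 M) anode.
With n = 2, Ecell = −(0.0592/2)·log([dilute]/[conc]) = −(0.0592/2)·log(0.0073/0.369) = +0.050 V.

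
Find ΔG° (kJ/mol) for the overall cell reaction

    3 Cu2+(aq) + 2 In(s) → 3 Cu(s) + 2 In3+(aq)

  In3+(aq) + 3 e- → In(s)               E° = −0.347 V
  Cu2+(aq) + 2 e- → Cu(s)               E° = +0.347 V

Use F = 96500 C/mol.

In the reaction as written Cu2+(aq) is reduced, so the Cu²⁺/Cu couple is the cathode and In³⁺/In is the anode.
E°cell = +0.347 − (−0.347) = +0.694 V; balancing electrons gives n = 6.
ΔG° = −nFE°cell = −(6)(96500)(+0.694) J/mol = −402 kJ/mol.

−402 kJ/mol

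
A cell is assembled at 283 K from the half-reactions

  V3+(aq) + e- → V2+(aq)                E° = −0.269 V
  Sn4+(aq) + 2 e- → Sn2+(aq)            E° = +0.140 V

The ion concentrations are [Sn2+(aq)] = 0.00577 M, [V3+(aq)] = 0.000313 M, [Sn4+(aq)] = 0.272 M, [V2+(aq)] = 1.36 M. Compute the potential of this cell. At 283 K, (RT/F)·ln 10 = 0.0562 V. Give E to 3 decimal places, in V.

+0.660 V

Since E°(Sn⁴⁺/Sn²⁺) > E°(V³⁺/V²⁺), Sn⁴⁺/Sn²⁺ serves as the cathode.
The standard potential is +0.140 − (−0.269) = +0.409 V and the balanced reaction transfers n = 2 electrons.
Balancing gives Sn4+(aq) + 2 V2+(aq) → Sn2+(aq) + 2 V3+(aq); hence Q = ([Sn2+(aq)]·[V3+(aq)]^2) / ([Sn4+(aq)]·[V2+(aq)]^2) = 1.12×10^−9 (log Q = −8.949).
Applying E = E° − (RT ln10/nF)·log Q gives +0.409 − (0.0562/2)(−8.949) = +0.660 V.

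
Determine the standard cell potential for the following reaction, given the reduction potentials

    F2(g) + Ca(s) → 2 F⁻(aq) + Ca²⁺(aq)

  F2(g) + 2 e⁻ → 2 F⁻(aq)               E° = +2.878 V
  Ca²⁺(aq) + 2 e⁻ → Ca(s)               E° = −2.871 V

+5.749 V

F2(g) gains electrons, so the F₂/F⁻ couple is the cathode; the Ca²⁺/Ca couple is the anode.
E°cell = E°(cathode) − E°(anode) = +2.878 − (−2.871) = +5.749 V.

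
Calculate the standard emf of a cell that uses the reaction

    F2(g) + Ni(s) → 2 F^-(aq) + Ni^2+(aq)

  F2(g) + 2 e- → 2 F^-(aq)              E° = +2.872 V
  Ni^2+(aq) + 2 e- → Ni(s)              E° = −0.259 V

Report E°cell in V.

F2(g) gains electrons, so the F₂/F⁻ couple is the cathode; the Ni²⁺/Ni couple is the anode.
E°cell = E°(cathode) − E°(anode) = +2.872 − (−0.259) = +3.131 V.

+3.131 V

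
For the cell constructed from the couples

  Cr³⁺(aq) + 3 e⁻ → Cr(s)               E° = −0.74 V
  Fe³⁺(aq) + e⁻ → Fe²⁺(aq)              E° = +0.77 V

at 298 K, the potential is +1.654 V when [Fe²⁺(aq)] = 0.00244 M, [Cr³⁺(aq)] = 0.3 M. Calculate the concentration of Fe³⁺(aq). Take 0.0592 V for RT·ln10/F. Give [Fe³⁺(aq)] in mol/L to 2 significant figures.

With Fe³⁺/Fe²⁺ at the cathode and Cr³⁺/Cr at the anode, E°cell = +0.77 − (−0.74) = +1.51 V (n = 3).
Rearranging E = E° − (0.0592/n)·log Q gives log Q = 3(+1.51 − (+1.654))/0.0592 = −7.297.
Balancing electrons gives 3 Fe³⁺(aq) + Cr(s) → 3 Fe²⁺(aq) + Cr³⁺(aq); thus Q = ([Fe²⁺(aq)]^3·[Cr³⁺(aq)]) / [Fe³⁺(aq)]^3.
Isolating [Fe³⁺(aq)] in Q = 10^{−7.297} yields log [Fe³⁺(aq)] = −0.355, i.e. 0.44 M.

0.44 M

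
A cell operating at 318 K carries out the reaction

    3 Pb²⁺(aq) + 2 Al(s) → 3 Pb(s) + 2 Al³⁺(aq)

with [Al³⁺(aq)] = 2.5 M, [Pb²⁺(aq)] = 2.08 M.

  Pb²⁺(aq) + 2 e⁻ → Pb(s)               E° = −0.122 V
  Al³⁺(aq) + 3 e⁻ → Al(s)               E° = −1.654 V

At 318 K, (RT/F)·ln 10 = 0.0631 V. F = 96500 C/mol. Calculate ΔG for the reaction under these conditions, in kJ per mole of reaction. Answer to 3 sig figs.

E°cell = −0.122 − (−1.654) = +1.532 V; the balanced reaction transfers n = 6 electrons.
Here Q = [Al³⁺(aq)]^2 / [Pb²⁺(aq)]^3 = 0.695 (log Q = −0.158), giving E = +1.532 − (0.0631/6)·(−0.158) = +1.5337 V.
Then ΔG = −nFE = −6 × 96500 × +1.5337 J/mol = −888 kJ/mol.

−888 kJ/mol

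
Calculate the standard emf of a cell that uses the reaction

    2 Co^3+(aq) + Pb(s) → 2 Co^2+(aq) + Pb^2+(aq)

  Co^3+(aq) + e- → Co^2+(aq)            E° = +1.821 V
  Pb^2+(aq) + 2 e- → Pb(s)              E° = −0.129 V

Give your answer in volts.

+1.950 V

In the reaction as written, Co^3+(aq) is reduced (cathode) and Pb^2+(aq) is produced by oxidation at the anode.
E°cell = E°(cathode) − E°(anode) = +1.821 − (−0.129) = +1.950 V.
The positive value indicates the reaction is spontaneous as written.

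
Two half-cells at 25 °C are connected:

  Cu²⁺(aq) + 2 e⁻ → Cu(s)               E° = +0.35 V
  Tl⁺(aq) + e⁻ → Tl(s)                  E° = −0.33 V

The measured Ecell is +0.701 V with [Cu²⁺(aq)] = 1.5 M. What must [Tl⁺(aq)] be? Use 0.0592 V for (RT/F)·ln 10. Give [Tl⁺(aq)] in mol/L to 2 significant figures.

0.54 M

Cu²⁺/Cu is the cathode (higher E°); E°cell = +0.35 − (−0.33) = +0.68 V with n = 2.
Rearranging E = E° − (0.0592/n)·log Q gives log Q = 2(+0.68 − (+0.701))/0.0592 = −0.709.
Balancing electrons gives Cu²⁺(aq) + 2 Tl(s) → Cu(s) + 2 Tl⁺(aq); thus Q = [Tl⁺(aq)]^2 / [Cu²⁺(aq)].
Isolating [Tl⁺(aq)] in Q = 10^{−0.709} yields log [Tl⁺(aq)] = −0.266, i.e. 0.54 M.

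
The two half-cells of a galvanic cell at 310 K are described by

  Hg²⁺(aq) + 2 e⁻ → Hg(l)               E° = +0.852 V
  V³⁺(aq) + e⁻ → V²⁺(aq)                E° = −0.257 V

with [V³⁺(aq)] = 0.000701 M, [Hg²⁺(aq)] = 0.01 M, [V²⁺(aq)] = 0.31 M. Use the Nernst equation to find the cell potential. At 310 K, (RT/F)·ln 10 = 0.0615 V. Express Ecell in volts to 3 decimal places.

+1.210 V

Hg²⁺/Hg is reduced (cathode, E° = +0.852 V) and V³⁺/V²⁺ is oxidized (anode).
The standard potential is +0.852 − (−0.257) = +1.109 V and the balanced reaction transfers n = 2 electrons.
Balancing gives Hg²⁺(aq) + 2 V²⁺(aq) → Hg(l) + 2 V³⁺(aq); hence Q = [V³⁺(aq)]^2 / ([Hg²⁺(aq)]·[V²⁺(aq)]^2) = 0.000511 (log Q = −3.291).
E = E° − (0.0615/n)·log Q = +1.109 − (0.0615/2)(−3.291) = +1.210 V.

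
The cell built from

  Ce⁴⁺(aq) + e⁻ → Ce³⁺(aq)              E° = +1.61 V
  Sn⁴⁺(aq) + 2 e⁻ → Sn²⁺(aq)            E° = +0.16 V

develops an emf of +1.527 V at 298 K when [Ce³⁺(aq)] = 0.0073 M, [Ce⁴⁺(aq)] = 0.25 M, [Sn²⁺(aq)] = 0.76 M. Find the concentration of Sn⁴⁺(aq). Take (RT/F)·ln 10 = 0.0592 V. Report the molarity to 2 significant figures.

The Ce⁴⁺/Ce³⁺ couple has the larger reduction potential, so it is the cathode: E°cell = +1.61 − (+0.16) = +1.45 V and n = 2.
Rearranging E = E° − (0.0592/n)·log Q gives log Q = 2(+1.45 − (+1.527))/0.0592 = −2.601.
Balancing electrons gives 2 Ce⁴⁺(aq) + Sn²⁺(aq) → 2 Ce³⁺(aq) + Sn⁴⁺(aq); thus Q = ([Ce³⁺(aq)]^2·[Sn⁴⁺(aq)]) / ([Ce⁴⁺(aq)]^2·[Sn²⁺(aq)]).
Substituting the known concentrations and solving, log [Sn⁴⁺(aq)] = 0.349 and [Sn⁴⁺(aq)] = 2.2 M.

2.2 M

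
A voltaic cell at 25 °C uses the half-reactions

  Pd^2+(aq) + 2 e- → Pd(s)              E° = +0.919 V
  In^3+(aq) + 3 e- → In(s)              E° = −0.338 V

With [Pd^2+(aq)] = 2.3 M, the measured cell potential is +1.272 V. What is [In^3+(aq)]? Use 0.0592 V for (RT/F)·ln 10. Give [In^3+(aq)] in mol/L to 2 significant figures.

0.61 M

With Pd²⁺/Pd at the cathode and In³⁺/In at the anode, E°cell = +0.919 − (−0.338) = +1.257 V (n = 6).
Rearranging E = E° − (0.0592/n)·log Q gives log Q = 6(+1.257 − (+1.272))/0.0592 = −1.520.
For 3 Pd^2+(aq) + 2 In(s) → 3 Pd(s) + 2 In^3+(aq), the reaction quotient is Q = [In^3+(aq)]^2 / [Pd^2+(aq)]^3.
Solving for the unknown gives log [In^3+(aq)] = −0.217, so [In^3+(aq)] ≈ 0.61 M.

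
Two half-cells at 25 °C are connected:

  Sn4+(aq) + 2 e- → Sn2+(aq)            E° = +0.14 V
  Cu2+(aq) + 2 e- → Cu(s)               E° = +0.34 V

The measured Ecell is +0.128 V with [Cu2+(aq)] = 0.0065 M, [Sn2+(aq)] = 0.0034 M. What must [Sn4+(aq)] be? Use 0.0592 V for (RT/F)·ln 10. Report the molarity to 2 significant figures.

0.0060 M

The Cu²⁺/Cu couple has the larger reduction potential, so it is the cathode: E°cell = +0.34 − (+0.14) = +0.20 V and n = 2.
From the Nernst equation, log Q = n(E° − E)/0.0592 = 2·(+0.20 − (+0.128))/0.0592 = 2.432.
For Cu2+(aq) + Sn2+(aq) → Cu(s) + Sn4+(aq), the reaction quotient is Q = [Sn4+(aq)] / ([Cu2+(aq)]·[Sn2+(aq)]).
Isolating [Sn4+(aq)] in Q = 10^{2.432} yields log [Sn4+(aq)] = −2.224, i.e. 0.0060 M.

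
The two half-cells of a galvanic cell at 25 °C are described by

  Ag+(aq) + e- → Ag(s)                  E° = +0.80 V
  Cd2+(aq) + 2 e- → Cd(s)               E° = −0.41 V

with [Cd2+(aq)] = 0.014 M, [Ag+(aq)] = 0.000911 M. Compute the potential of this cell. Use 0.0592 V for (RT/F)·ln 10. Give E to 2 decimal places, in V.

The Ag⁺/Ag couple has the more positive E°, so it is the cathode; Cd²⁺/Cd is the anode.
E°cell = +0.80 − (−0.41) = +1.21 V, with n = 2 electrons transferred.
The balanced reaction is 2 Ag+(aq) + Cd(s) → 2 Ag(s) + Cd2+(aq), so Q = [Cd2+(aq)] / [Ag+(aq)]^2 = 1.69×10^4 and log Q = 4.227.
By the Nernst equation, E = +1.21 − (0.0592/2)·(4.227) = +1.08 V.

+1.08 V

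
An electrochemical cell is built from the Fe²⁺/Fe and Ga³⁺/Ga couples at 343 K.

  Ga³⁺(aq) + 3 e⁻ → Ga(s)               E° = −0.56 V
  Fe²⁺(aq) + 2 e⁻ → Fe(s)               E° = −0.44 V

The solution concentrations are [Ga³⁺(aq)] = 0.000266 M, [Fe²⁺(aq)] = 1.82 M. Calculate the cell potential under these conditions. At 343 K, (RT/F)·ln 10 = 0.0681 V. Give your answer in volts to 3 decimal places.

+0.210 V

Fe²⁺/Fe is reduced (cathode, E° = −0.44 V) and Ga³⁺/Ga is oxidized (anode).
E°cell = E°cat − E°an = −0.44 − (−0.56) = +0.12 V; n = 6.
For the overall reaction 3 Fe²⁺(aq) + 2 Ga(s) → 3 Fe(s) + 2 Ga³⁺(aq), Q = [Ga³⁺(aq)]^2 / [Fe²⁺(aq)]^3 = 1.17×10^−8, giving log Q = −7.930.
E = E° − (0.0681/n)·log Q = +0.12 − (0.0681/6)(−7.930) = +0.210 V.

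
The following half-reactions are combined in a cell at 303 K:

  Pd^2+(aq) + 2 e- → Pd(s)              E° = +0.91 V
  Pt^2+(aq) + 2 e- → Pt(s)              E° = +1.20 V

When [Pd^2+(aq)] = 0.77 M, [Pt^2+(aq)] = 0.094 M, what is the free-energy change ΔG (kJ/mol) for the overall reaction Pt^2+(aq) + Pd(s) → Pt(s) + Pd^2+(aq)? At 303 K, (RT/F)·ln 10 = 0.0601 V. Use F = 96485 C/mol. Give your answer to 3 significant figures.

−50.7 kJ/mol

The standard cell potential is +1.20 − (+0.91) = +0.29 V, with n = 2 electrons in the balanced equation.
Q = [Pd^2+(aq)] / [Pt^2+(aq)] = 8.19, so log Q = 0.913 and E = +0.29 − (0.0601/2)(0.913) = +0.2626 V.
Finally ΔG = −nFE = −(2)(96485 C/mol)(+0.2626 V) = −50.7 kJ/mol.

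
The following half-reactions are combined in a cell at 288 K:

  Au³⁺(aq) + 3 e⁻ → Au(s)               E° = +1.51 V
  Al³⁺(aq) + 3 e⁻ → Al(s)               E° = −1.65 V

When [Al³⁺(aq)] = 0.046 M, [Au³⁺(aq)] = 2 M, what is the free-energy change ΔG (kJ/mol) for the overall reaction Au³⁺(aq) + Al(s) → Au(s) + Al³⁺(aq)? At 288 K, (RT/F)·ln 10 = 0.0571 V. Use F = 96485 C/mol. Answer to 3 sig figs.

With Au³⁺/Au reduced at the cathode, E°cell = +1.51 − (−1.65) = +3.16 V and n = 3.
Q = [Al³⁺(aq)] / [Au³⁺(aq)] = 0.023, so log Q = −1.638 and E = +3.16 − (0.0571/3)(−1.638) = +3.1912 V.
Finally ΔG = −nFE = −(3)(96485 C/mol)(+3.1912 V) = −924 kJ/mol.

−924 kJ/mol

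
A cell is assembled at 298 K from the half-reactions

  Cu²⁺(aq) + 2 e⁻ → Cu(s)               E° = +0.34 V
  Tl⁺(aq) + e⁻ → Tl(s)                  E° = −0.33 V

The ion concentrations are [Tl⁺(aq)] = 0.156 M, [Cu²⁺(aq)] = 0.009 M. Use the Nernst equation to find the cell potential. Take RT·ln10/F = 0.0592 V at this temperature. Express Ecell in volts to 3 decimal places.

Cu²⁺/Cu is reduced (cathode, E° = +0.34 V) and Tl⁺/Tl is oxidized (anode).
E°cell = E°cat − E°an = +0.34 − (−0.33) = +0.67 V; n = 2.
Balancing gives Cu²⁺(aq) + 2 Tl(s) → Cu(s) + 2 Tl⁺(aq); hence Q = [Tl⁺(aq)]^2 / [Cu²⁺(aq)] = 2.7 (log Q = 0.432).
E = E° − (0.0592/n)·log Q = +0.67 − (0.0592/2)(0.432) = +0.657 V.

+0.657 V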